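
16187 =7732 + 8455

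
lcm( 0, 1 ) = 0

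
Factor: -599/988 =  - 2^( - 2 ) * 13^ ( - 1 )*19^(-1 ) * 599^1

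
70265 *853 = 59936045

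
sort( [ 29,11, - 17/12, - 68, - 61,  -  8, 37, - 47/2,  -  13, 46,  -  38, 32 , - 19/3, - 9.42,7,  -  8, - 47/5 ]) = [ - 68, - 61, -38 , - 47/2, - 13, - 9.42 , -47/5, - 8, - 8,  -  19/3, - 17/12, 7,11, 29,32, 37,46]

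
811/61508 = 811/61508= 0.01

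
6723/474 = 14 + 29/158  =  14.18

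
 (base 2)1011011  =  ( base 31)2T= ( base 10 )91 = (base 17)56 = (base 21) 47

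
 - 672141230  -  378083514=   -  1050224744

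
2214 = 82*27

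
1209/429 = 31/11 = 2.82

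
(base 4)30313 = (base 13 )4b4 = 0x337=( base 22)1F9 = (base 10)823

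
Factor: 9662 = 2^1*4831^1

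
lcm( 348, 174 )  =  348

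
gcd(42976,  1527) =1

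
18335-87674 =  - 69339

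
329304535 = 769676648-440372113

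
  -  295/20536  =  -1 + 20241/20536 = - 0.01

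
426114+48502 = 474616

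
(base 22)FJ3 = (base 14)2B29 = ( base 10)7681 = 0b1111000000001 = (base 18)15cd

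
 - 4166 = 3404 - 7570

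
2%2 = 0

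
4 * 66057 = 264228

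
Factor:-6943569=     -  3^1*19^1*61^1*1997^1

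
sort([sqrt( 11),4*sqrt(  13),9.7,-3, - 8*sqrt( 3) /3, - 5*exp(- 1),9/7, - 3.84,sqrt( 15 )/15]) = [-8 *sqrt( 3 ) /3, -3.84, - 3, - 5*exp ( - 1),sqrt(15) /15,9/7,sqrt( 11) , 9.7,4*sqrt ( 13 )] 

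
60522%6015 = 372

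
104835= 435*241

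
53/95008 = 53/95008=0.00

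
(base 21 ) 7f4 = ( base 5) 102111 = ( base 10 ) 3406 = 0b110101001110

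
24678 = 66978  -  42300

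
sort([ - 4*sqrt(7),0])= [- 4*sqrt( 7),0 ]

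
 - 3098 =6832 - 9930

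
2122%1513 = 609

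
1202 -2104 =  - 902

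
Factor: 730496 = 2^7*13^1*439^1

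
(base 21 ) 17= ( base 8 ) 34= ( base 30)S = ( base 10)28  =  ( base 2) 11100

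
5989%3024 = 2965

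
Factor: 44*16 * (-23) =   -  2^6*11^1*23^1 =- 16192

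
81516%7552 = 5996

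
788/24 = 32 + 5/6 = 32.83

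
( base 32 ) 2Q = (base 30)30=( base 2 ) 1011010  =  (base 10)90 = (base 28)36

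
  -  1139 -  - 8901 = 7762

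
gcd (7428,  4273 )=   1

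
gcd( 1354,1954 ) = 2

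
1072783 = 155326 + 917457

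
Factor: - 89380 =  - 2^2*5^1*41^1*109^1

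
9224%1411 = 758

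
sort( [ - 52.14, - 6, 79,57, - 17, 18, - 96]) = [ - 96,-52.14, - 17, - 6, 18, 57,79 ] 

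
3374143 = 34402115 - 31027972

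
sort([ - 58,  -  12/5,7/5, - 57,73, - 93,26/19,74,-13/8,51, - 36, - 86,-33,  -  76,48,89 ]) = [ - 93, - 86,-76,- 58, - 57,  -  36, - 33, - 12/5,-13/8, 26/19, 7/5,48,51, 73, 74 , 89 ]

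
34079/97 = 34079/97= 351.33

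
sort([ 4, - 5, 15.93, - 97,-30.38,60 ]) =[ - 97, - 30.38, - 5,4, 15.93, 60 ] 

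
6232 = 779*8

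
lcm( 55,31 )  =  1705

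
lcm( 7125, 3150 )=299250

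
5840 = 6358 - 518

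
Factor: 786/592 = 2^( - 3)*3^1 *37^(-1 )*131^1 = 393/296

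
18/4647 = 6/1549 = 0.00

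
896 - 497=399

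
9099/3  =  3033  =  3033.00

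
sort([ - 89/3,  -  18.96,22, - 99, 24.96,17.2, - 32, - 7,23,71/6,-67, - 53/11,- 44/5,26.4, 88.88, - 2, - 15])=[ - 99, - 67,-32,- 89/3,-18.96, - 15,-44/5, - 7, - 53/11, - 2,71/6 , 17.2, 22,23 , 24.96, 26.4,88.88]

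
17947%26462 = 17947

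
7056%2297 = 165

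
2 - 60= -58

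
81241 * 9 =731169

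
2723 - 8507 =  - 5784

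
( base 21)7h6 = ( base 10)3450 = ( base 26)52i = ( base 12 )1bb6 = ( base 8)6572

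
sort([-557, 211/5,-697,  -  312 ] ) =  [-697,-557,-312,211/5 ]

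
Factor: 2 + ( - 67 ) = - 65 =- 5^1*13^1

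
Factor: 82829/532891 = 113/727 = 113^1 * 727^( - 1)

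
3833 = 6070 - 2237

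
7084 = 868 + 6216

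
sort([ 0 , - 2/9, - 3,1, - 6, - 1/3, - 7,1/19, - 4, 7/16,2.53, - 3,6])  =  [ - 7,-6, - 4, - 3, - 3, - 1/3, - 2/9,0,1/19, 7/16,1,  2.53,6]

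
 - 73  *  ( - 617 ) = 45041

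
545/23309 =545/23309 = 0.02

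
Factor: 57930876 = 2^2 * 3^4*178799^1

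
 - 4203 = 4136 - 8339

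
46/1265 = 2/55=0.04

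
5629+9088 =14717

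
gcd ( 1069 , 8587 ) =1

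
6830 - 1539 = 5291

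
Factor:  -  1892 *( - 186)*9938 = 3497301456 = 2^4*3^1*11^1*31^1*43^1 *4969^1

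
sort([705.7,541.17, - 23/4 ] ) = [- 23/4, 541.17,705.7 ]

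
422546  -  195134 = 227412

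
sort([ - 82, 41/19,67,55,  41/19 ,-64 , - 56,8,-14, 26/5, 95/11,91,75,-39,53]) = [- 82, - 64, - 56, - 39,-14,41/19 , 41/19, 26/5,  8, 95/11,53, 55,67, 75,91]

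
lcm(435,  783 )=3915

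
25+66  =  91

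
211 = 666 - 455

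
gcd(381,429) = 3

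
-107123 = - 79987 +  - 27136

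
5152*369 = 1901088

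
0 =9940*0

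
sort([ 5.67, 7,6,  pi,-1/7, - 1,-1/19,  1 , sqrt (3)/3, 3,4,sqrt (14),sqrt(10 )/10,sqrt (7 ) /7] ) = [ - 1, - 1/7,-1/19, sqrt(10 ) /10,sqrt(7 )/7, sqrt (3 )/3, 1,3,  pi, sqrt(14) , 4,5.67, 6  ,  7] 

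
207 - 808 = - 601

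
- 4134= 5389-9523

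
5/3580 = 1/716 = 0.00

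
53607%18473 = 16661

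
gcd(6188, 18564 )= 6188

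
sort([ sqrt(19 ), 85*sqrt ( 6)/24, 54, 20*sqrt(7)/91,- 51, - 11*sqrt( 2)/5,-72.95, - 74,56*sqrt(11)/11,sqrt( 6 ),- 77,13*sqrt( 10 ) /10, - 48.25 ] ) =[- 77,-74, - 72.95,- 51, - 48.25,-11*sqrt( 2)/5, 20*sqrt ( 7) /91, sqrt(6),13*sqrt(10) /10,sqrt(19 ),85*sqrt(6)/24, 56*sqrt(11 ) /11, 54 ]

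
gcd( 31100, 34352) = 4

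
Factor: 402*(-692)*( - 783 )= 217818072 = 2^3*3^4*29^1*67^1*173^1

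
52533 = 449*117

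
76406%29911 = 16584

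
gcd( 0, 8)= 8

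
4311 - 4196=115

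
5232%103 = 82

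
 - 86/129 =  - 2/3 = - 0.67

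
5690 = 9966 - 4276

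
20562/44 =10281/22 = 467.32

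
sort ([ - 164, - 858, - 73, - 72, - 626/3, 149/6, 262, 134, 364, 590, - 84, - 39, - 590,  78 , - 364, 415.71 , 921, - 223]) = [  -  858, - 590,  -  364, - 223,-626/3, - 164, - 84 , - 73, - 72,-39, 149/6  ,  78,  134, 262,364, 415.71,590, 921] 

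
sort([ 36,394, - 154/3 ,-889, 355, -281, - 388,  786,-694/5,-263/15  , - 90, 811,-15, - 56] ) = [ - 889,-388 , - 281,-694/5,-90,-56, - 154/3, -263/15 ,-15,  36,355,  394,786, 811]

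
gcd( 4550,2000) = 50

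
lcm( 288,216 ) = 864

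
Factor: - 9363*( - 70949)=664295487 = 3^1*3121^1*70949^1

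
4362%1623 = 1116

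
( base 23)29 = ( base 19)2H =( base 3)2001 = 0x37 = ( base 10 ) 55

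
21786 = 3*7262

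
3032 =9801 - 6769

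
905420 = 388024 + 517396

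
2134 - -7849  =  9983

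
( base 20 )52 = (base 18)5c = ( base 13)7B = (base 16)66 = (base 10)102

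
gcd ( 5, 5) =5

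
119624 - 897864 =- 778240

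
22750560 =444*51240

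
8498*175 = 1487150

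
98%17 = 13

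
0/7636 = 0 = 0.00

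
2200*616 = 1355200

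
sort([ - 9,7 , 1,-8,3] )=[ - 9, - 8,1,3,7 ]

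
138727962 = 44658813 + 94069149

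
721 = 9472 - 8751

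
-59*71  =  -4189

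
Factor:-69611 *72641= -5056612651 =-17^1*151^1  *461^1 * 4273^1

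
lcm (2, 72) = 72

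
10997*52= 571844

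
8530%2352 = 1474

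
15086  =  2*7543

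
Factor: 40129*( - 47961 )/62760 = -641542323/20920 = - 2^( - 3 )*3^1*5^( -1 )*73^2 * 523^ ( - 1 )*40129^1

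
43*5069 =217967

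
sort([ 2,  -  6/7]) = [ - 6/7, 2]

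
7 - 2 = 5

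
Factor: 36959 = 13^1*2843^1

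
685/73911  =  685/73911=0.01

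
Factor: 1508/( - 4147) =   -  4/11 = - 2^2 * 11^( - 1)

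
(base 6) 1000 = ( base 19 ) B7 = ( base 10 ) 216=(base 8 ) 330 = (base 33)6I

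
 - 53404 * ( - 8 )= 427232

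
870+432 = 1302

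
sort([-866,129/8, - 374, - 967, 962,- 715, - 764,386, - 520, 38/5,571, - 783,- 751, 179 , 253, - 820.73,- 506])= [ -967, - 866,  -  820.73,-783, - 764,-751, - 715,-520, - 506,- 374, 38/5,129/8,179,253, 386,571, 962]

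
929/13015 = 929/13015 = 0.07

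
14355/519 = 4785/173= 27.66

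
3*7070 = 21210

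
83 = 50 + 33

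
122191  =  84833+37358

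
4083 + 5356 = 9439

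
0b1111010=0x7a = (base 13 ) 95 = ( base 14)8A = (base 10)122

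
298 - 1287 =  - 989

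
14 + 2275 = 2289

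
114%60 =54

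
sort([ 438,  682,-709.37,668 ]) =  [ - 709.37,  438,  668,682]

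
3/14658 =1/4886 = 0.00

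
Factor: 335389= 31^2*349^1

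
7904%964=192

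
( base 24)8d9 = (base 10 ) 4929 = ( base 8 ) 11501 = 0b1001101000001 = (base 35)40T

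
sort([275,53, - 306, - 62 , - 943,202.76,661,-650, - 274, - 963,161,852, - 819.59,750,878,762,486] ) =[ - 963,- 943, - 819.59, - 650, - 306,  -  274, - 62, 53, 161,202.76,275, 486,661,750, 762, 852,878]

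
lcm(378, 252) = 756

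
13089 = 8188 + 4901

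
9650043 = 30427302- 20777259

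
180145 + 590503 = 770648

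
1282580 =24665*52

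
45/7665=3/511 =0.01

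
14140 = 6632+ 7508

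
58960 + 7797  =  66757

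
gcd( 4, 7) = 1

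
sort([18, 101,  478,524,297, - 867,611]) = [ - 867,  18,  101, 297,478,524, 611]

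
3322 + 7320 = 10642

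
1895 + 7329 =9224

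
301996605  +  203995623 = 505992228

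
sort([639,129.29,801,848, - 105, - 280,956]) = [-280,-105 , 129.29,639,  801,848, 956] 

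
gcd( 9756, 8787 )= 3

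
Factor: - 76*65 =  - 4940 = - 2^2*5^1 * 13^1 * 19^1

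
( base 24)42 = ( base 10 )98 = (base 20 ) 4I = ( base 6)242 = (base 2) 1100010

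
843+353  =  1196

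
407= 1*407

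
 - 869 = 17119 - 17988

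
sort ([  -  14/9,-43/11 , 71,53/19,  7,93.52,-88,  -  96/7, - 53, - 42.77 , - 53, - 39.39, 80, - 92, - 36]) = [ - 92, - 88,-53, - 53, - 42.77,  -  39.39, - 36, - 96/7, - 43/11, - 14/9,53/19,7, 71, 80, 93.52]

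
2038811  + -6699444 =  - 4660633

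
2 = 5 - 3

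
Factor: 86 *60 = 2^3*3^1*5^1*43^1 = 5160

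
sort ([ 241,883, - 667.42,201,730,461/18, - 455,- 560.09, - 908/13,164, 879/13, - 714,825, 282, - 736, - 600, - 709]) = [  -  736, - 714, - 709, - 667.42, - 600, - 560.09, - 455, - 908/13, 461/18,879/13,164, 201, 241, 282 , 730, 825 , 883]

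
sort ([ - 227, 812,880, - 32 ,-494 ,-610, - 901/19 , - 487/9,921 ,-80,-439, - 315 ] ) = [ - 610, - 494,  -  439, - 315 , - 227,-80, - 487/9 ,  -  901/19, - 32,  812,880, 921 ] 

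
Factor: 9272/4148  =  38/17 = 2^1*17^( - 1)*19^1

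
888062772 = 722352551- - 165710221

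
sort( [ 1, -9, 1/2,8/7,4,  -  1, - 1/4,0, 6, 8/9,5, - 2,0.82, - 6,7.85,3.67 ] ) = [ - 9, - 6, - 2, -1, - 1/4, 0, 1/2,0.82,8/9,  1,8/7,3.67,4,5,6, 7.85 ] 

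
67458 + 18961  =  86419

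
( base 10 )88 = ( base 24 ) 3G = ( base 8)130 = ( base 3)10021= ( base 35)2I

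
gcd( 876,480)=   12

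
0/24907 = 0=0.00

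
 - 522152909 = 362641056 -884793965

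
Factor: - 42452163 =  -3^2*13^1 * 127^1*2857^1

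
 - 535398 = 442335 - 977733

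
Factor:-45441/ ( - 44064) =2^(-5)*3^1*11^1 = 33/32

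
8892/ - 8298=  - 2 +428/461 = -1.07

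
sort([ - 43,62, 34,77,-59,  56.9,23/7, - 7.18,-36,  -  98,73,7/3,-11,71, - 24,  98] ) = [ - 98,-59,-43, - 36, - 24, - 11, - 7.18,7/3 , 23/7,34,56.9,62,71,  73,  77, 98]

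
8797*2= 17594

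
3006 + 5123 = 8129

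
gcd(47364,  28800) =12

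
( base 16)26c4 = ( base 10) 9924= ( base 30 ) b0o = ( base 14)388C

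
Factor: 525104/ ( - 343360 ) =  - 887/580 = - 2^( - 2 )*5^( - 1 )*29^( - 1 ) *887^1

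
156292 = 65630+90662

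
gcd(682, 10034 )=2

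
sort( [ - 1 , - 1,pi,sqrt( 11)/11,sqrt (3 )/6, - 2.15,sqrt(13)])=[  -  2.15, - 1,  -  1,  sqrt(3) /6  ,  sqrt ( 11)/11,pi , sqrt (13) ] 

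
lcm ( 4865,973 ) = 4865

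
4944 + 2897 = 7841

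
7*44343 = 310401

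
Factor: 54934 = 2^1*11^2 *227^1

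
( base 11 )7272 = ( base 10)9638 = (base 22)jk2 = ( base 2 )10010110100110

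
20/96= 5/24 = 0.21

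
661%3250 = 661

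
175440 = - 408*(- 430)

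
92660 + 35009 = 127669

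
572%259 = 54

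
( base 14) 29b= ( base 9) 647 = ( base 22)121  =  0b1000010001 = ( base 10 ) 529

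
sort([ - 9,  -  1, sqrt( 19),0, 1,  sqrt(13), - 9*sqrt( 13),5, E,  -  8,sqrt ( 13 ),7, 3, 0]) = [ - 9* sqrt(13 ), - 9,-8, - 1, 0,0,1,E , 3,sqrt( 13),sqrt( 13 ),sqrt(19 ),5,7]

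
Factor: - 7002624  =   - 2^9*3^1*47^1*97^1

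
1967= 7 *281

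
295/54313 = 295/54313 = 0.01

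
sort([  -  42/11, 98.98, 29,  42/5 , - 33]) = [ - 33 , - 42/11, 42/5,29,98.98 ]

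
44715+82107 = 126822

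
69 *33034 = 2279346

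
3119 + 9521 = 12640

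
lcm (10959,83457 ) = 1084941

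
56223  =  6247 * 9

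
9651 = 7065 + 2586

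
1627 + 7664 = 9291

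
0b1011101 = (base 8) 135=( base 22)45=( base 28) 39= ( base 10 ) 93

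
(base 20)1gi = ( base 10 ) 738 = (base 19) 20G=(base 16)2E2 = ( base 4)23202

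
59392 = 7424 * 8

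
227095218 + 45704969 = 272800187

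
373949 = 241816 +132133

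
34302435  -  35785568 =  - 1483133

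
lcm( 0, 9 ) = 0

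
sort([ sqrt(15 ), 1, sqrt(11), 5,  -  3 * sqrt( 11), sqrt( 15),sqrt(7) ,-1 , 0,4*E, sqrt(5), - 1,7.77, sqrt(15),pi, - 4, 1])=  [ - 3 * sqrt(11 ), - 4,-1, - 1, 0, 1, 1,  sqrt(5)  ,  sqrt(7),pi,sqrt( 11), sqrt(  15), sqrt( 15), sqrt(15), 5, 7.77, 4*E]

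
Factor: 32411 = 32411^1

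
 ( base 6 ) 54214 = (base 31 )7mh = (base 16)1d02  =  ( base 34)6EE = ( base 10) 7426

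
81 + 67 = 148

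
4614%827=479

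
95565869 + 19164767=114730636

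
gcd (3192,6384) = 3192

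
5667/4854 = 1 + 271/1618 = 1.17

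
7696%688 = 128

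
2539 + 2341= 4880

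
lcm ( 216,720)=2160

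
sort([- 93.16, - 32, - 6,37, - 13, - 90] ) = [ - 93.16, - 90, - 32, - 13, - 6, 37 ]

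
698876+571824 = 1270700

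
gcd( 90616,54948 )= 964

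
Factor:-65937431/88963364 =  - 9419633/12709052  =  -2^( - 2 )*313^(-1) * 10151^(- 1 ) * 9419633^1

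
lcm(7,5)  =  35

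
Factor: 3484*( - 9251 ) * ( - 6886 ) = 2^3 * 11^2*13^1*29^2*67^1*313^1 = 221939112824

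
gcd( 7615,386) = 1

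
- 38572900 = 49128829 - 87701729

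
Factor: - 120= - 2^3*3^1*5^1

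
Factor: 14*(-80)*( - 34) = 2^6 * 5^1*7^1*17^1 = 38080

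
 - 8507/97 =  -8507/97 =- 87.70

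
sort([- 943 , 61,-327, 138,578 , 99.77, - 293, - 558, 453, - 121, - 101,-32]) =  [ - 943, - 558 , - 327, - 293, - 121, - 101, - 32, 61,99.77,138,453, 578]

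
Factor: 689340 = 2^2*3^1*5^1*  11489^1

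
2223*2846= 6326658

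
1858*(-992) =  - 1843136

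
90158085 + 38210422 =128368507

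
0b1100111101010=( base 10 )6634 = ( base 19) i73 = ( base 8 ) 14752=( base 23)CCA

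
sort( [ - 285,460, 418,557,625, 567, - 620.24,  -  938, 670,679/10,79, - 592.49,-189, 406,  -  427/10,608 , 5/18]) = [ - 938, - 620.24,-592.49,  -  285 , - 189, - 427/10,5/18,679/10,79,  406, 418,460,557, 567, 608, 625,670]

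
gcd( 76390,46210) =10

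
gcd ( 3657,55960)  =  1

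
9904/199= 49 + 153/199 = 49.77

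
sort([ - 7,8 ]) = [  -  7, 8]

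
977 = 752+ 225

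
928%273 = 109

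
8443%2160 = 1963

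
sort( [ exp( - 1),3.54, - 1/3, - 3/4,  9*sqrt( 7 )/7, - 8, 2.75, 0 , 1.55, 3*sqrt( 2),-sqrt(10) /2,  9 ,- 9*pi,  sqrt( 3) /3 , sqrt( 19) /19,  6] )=[- 9 * pi, - 8,  -  sqrt( 10) /2 ,  -  3/4, - 1/3,0, sqrt( 19 ) /19,  exp( - 1),sqrt(3) /3, 1.55, 2.75,9 * sqrt(7)/7,  3.54,3 *sqrt (2 ),6, 9]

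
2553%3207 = 2553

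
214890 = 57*3770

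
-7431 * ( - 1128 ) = 8382168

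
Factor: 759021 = 3^1*113^1* 2239^1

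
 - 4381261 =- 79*55459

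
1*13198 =13198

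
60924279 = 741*82219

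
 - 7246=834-8080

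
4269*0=0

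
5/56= 5/56 = 0.09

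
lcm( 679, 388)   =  2716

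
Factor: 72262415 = 5^1*19^1 * 760657^1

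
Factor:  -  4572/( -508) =3^2=9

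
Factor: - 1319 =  - 1319^1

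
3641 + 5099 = 8740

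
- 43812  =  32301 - 76113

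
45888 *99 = 4542912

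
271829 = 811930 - 540101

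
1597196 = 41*38956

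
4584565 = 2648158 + 1936407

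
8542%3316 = 1910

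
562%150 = 112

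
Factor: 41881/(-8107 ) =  - 7^1*11^( - 2)* 31^1 * 67^ ( - 1) * 193^1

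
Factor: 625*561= 350625 = 3^1*5^4*11^1 * 17^1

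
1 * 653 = 653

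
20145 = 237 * 85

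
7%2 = 1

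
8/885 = 8/885 = 0.01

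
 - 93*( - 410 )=38130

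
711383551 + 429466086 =1140849637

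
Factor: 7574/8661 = 2^1 * 3^ (- 1)*7^1*541^1 * 2887^( - 1)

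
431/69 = 431/69 = 6.25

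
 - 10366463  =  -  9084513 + -1281950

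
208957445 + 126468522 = 335425967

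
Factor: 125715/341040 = 2^( - 4)*7^ ( - 2)*17^2 = 289/784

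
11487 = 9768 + 1719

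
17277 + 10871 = 28148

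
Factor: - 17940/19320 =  - 2^(  -  1)*7^ ( - 1) * 13^1 =- 13/14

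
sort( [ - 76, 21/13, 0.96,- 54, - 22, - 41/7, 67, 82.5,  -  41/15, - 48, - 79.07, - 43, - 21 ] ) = [ - 79.07, - 76,- 54, - 48,-43 , - 22, - 21,- 41/7, - 41/15,  0.96, 21/13, 67, 82.5 ]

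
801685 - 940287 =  - 138602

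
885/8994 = 295/2998 = 0.10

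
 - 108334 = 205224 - 313558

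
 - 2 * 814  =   - 1628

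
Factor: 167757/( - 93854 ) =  - 597/334= - 2^( - 1)*3^1 * 167^( - 1 )*199^1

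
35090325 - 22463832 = 12626493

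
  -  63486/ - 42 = 10581/7 = 1511.57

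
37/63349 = 37/63349 = 0.00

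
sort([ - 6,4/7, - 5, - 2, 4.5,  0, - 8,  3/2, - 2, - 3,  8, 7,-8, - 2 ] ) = [ - 8,- 8, - 6, - 5 , - 3, - 2, - 2, - 2 , 0, 4/7,3/2,4.5 , 7 , 8]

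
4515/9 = 1505/3=501.67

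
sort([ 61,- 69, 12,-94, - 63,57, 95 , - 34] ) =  [  -  94, - 69, - 63,- 34,  12, 57,61, 95]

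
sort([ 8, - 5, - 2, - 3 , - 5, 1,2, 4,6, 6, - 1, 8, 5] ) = [ - 5, - 5, - 3, - 2, - 1, 1,2, 4, 5, 6, 6, 8, 8]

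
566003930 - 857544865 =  - 291540935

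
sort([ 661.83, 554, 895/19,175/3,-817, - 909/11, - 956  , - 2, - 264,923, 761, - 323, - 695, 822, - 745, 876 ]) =[ - 956, - 817, - 745, - 695, - 323 , - 264, - 909/11, - 2,895/19,175/3,  554, 661.83, 761, 822, 876, 923] 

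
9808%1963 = 1956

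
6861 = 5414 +1447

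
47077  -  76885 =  -29808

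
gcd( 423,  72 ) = 9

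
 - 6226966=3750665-9977631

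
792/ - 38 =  -21 + 3/19 = -20.84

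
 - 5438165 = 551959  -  5990124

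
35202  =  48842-13640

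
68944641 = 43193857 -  - 25750784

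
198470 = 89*2230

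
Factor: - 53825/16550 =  - 2153/662=- 2^( - 1 )*331^(-1 )*2153^1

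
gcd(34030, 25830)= 410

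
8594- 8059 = 535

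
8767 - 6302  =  2465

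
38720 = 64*605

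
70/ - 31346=- 1 +2234/2239 = -0.00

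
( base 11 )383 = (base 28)G6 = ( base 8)706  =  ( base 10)454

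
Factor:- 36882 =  - 2^1*3^3*683^1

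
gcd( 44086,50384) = 6298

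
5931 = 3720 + 2211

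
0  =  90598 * 0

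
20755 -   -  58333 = 79088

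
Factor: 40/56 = 5^1*7^( - 1 ) = 5/7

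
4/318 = 2/159=0.01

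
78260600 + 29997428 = 108258028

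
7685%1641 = 1121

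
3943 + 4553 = 8496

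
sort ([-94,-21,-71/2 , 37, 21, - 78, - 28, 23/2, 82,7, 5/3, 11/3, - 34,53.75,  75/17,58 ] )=[ - 94,-78,-71/2, - 34,- 28,-21, 5/3, 11/3,75/17,7 , 23/2, 21,37, 53.75  ,  58,  82]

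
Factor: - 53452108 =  - 2^2*13363027^1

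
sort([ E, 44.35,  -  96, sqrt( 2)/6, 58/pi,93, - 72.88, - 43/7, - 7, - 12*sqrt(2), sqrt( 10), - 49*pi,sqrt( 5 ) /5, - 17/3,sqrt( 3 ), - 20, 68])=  [-49*  pi, - 96, -72.88, - 20,-12*sqrt( 2),-7, - 43/7,- 17/3,  sqrt( 2)/6,  sqrt( 5 )/5,sqrt( 3),  E , sqrt( 10),  58/pi, 44.35, 68,93]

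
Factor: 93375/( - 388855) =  - 225/937  =  - 3^2*5^2 * 937^( - 1)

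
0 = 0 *903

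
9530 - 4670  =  4860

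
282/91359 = 94/30453= 0.00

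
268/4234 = 134/2117 = 0.06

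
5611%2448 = 715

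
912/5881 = 912/5881 = 0.16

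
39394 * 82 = 3230308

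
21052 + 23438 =44490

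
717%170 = 37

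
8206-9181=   -  975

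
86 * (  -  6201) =-533286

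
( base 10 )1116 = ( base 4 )101130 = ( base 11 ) 925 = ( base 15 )4E6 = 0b10001011100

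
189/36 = 5+1/4 = 5.25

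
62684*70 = 4387880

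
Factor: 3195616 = 2^5 * 37^1*2699^1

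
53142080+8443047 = 61585127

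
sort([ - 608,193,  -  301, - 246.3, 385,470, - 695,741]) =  [-695, - 608, - 301, - 246.3, 193,385,470, 741] 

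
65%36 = 29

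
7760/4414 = 3880/2207 = 1.76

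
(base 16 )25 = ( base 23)1e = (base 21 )1G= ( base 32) 15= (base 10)37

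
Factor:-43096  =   - 2^3*5387^1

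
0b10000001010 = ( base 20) 2be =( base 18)338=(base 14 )53C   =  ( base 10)1034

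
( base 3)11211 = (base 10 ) 130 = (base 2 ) 10000010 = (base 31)46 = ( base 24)5a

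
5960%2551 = 858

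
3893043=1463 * 2661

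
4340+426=4766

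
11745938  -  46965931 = - 35219993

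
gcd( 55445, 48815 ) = 65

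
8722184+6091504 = 14813688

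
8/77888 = 1/9736 = 0.00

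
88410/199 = 88410/199 = 444.27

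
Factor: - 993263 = - 19^1*61^1*857^1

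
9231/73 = 126 + 33/73 = 126.45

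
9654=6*1609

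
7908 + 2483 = 10391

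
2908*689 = 2003612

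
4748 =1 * 4748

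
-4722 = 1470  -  6192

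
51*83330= 4249830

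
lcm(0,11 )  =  0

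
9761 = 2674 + 7087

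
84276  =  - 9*( - 9364 ) 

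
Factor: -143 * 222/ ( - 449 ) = 31746/449 = 2^1 *3^1*11^1*13^1*37^1*449^( - 1 )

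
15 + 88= 103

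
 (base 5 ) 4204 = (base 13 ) 338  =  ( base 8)1052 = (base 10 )554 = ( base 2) 1000101010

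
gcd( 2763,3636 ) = 9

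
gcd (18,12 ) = 6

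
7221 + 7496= 14717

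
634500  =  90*7050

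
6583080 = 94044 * 70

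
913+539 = 1452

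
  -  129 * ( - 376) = 48504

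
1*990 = 990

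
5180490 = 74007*70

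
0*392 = 0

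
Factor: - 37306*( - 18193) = 678708058  =  2^1*7^1*23^2 * 113^1 * 811^1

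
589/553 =1 + 36/553 =1.07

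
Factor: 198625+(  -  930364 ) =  - 3^1*149^1*1637^1= - 731739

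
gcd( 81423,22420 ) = 1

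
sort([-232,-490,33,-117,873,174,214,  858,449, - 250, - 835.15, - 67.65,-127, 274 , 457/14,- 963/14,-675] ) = [-835.15,-675, - 490, - 250, -232,-127, -117,-963/14, - 67.65,457/14,33,174,214, 274,449, 858,873]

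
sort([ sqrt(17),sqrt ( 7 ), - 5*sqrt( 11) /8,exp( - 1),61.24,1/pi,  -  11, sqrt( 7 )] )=[ -11, - 5*sqrt( 11) /8,1/pi,exp ( - 1 ), sqrt( 7 ), sqrt( 7),sqrt( 17 ),61.24 ] 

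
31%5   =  1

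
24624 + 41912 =66536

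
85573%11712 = 3589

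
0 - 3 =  - 3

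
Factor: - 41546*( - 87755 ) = 3645869230 = 2^1*5^1*17551^1*20773^1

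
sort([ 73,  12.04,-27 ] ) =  [-27, 12.04,73]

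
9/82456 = 9/82456 = 0.00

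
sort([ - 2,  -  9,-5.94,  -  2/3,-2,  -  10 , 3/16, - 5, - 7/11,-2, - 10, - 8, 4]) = [ - 10, - 10, - 9, - 8, - 5.94, - 5 , - 2, - 2, - 2, - 2/3, - 7/11, 3/16, 4]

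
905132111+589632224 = 1494764335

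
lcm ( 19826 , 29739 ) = 59478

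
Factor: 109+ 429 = 538 = 2^1 * 269^1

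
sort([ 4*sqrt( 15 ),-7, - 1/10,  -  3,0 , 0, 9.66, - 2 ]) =[ - 7, - 3, - 2,-1/10, 0, 0, 9.66, 4*sqrt( 15)]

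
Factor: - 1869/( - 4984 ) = 3/8   =  2^ (-3 )*3^1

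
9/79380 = 1/8820 =0.00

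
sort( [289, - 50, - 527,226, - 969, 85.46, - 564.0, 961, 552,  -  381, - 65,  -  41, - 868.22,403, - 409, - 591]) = [ - 969, - 868.22, - 591, - 564.0,-527,-409, - 381, - 65, - 50, - 41,85.46,226, 289, 403,552,  961 ] 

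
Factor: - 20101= - 20101^1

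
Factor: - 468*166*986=- 2^4*3^2*13^1 * 17^1*29^1*83^1 = -  76600368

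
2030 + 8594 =10624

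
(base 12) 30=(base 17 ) 22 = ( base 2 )100100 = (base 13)2a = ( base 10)36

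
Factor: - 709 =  - 709^1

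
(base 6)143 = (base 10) 63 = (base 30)23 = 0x3f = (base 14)47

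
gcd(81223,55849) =1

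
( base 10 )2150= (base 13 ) C95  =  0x866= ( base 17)778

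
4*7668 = 30672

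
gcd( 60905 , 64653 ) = 937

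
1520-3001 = -1481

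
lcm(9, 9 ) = 9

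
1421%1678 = 1421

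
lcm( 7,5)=35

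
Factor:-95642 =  - 2^1 * 17^1*29^1*97^1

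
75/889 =75/889  =  0.08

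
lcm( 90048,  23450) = 2251200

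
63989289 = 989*64701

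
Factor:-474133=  - 11^1*43103^1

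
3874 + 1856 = 5730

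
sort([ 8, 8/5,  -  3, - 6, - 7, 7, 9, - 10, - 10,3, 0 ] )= [ - 10, - 10, - 7, - 6,-3, 0,8/5,3, 7, 8, 9] 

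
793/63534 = 793/63534 = 0.01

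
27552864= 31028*888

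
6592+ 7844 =14436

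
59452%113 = 14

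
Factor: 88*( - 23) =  - 2024 = - 2^3*11^1*23^1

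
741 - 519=222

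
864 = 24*36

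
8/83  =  8/83 = 0.10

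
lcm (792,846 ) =37224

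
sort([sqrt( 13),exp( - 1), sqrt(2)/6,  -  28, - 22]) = [ - 28, - 22,  sqrt( 2)/6, exp(-1 ), sqrt( 13)]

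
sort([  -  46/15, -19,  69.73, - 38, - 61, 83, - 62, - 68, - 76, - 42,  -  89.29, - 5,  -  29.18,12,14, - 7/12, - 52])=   [ - 89.29, - 76,  -  68, -62, - 61,-52, - 42, - 38,-29.18, - 19, - 5, - 46/15, - 7/12,  12,14, 69.73, 83 ]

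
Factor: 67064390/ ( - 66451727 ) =- 2^1 * 5^1*43^ ( - 1 )*107^1*233^1 *269^1*1545389^( - 1)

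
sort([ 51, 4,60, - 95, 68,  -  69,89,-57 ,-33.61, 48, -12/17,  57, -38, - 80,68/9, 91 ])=[ - 95, - 80, - 69,  -  57, - 38, - 33.61, - 12/17,4,68/9,48 , 51 , 57,60,68,  89, 91 ]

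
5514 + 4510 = 10024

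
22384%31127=22384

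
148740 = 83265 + 65475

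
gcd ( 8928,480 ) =96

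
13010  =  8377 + 4633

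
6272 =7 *896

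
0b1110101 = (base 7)225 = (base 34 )3F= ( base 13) 90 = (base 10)117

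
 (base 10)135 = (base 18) 79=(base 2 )10000111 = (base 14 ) 99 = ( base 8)207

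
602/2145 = 602/2145= 0.28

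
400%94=24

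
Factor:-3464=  - 2^3*433^1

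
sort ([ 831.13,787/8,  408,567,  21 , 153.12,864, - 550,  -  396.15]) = [ - 550, - 396.15,21, 787/8,153.12, 408, 567,831.13, 864]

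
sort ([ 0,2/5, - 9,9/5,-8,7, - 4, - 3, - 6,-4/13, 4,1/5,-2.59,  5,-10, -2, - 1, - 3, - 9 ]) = [ - 10, - 9, - 9,-8,  -  6,- 4, - 3, - 3 ,-2.59  , - 2, - 1, - 4/13,0,  1/5 , 2/5, 9/5,4, 5,7]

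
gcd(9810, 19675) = 5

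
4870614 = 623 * 7818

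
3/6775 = 3/6775 =0.00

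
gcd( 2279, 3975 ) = 53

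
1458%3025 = 1458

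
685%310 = 65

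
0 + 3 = 3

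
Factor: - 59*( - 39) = 3^1*13^1*59^1 = 2301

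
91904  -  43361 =48543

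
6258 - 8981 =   -  2723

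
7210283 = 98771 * 73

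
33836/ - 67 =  - 33836/67  =  - 505.01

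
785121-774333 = 10788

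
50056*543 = 27180408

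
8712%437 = 409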